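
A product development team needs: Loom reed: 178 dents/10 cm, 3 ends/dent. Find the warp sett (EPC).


Formula: EPC = (dents per 10 cm * ends per dent) / 10
Step 1: Total ends per 10 cm = 178 * 3 = 534
Step 2: EPC = 534 / 10 = 53.4 ends/cm

53.4 ends/cm


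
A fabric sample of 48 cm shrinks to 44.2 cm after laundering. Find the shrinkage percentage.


Formula: Shrinkage% = ((L_before - L_after) / L_before) * 100
Step 1: Shrinkage = 48 - 44.2 = 3.8 cm
Step 2: Shrinkage% = (3.8 / 48) * 100
Step 3: Shrinkage% = 0.079167 * 100 = 7.9167% ≈ 7.9%

7.9%


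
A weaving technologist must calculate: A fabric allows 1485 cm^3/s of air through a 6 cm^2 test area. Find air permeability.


Formula: Air Permeability = Airflow / Test Area
AP = 1485 cm^3/s / 6 cm^2
AP = 247.5 cm^3/s/cm^2

247.5 cm^3/s/cm^2


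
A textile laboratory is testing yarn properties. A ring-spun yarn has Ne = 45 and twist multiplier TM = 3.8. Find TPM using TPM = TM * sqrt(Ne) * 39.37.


Formula: TPM = TM * sqrt(Ne) * 39.37
Step 1: sqrt(Ne) = sqrt(45) = 6.7082
Step 2: TM * sqrt(Ne) = 3.8 * 6.7082 = 25.4912
Step 3: TPM = 25.4912 * 39.37 = 1004 twists/m

1004 twists/m


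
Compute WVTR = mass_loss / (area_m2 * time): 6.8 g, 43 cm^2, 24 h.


Formula: WVTR = mass_loss / (area * time)
Step 1: Convert area: 43 cm^2 = 0.0043 m^2
Step 2: WVTR = 6.8 g / (0.0043 m^2 * 24 h)
Step 3: WVTR = 6.8 / 0.1032 = 65.9 g/m^2/h

65.9 g/m^2/h


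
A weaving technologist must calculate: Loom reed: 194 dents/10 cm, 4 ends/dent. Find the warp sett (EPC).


Formula: EPC = (dents per 10 cm * ends per dent) / 10
Step 1: Total ends per 10 cm = 194 * 4 = 776
Step 2: EPC = 776 / 10 = 77.6 ends/cm

77.6 ends/cm


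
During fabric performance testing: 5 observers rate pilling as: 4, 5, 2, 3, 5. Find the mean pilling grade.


Formula: Mean = sum / count
Sum = 4 + 5 + 2 + 3 + 5 = 19
Mean = 19 / 5 = 3.8

3.8


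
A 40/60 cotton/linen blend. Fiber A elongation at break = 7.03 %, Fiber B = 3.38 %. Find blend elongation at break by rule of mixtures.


Formula: Blend property = (fraction_A * property_A) + (fraction_B * property_B)
Step 1: Contribution A = 40/100 * 7.03 % = 2.812 %
Step 2: Contribution B = 60/100 * 3.38 % = 2.028 %
Step 3: Blend elongation at break = 2.812 + 2.028 = 4.84 %

4.84 %


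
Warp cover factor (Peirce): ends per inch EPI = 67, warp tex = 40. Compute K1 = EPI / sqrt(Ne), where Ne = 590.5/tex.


Formula: K1 = EPI / sqrt(Ne), with Ne = 590.5 / tex_warp
Step 1: Ne = 590.5 / 40 = 14.763
Step 2: sqrt(Ne) = sqrt(14.763) = 3.8423
Step 3: K1 = 67 / 3.8423 = 17.4

17.4


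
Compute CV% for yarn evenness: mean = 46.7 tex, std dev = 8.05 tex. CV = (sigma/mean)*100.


Formula: CV% = (standard deviation / mean) * 100
Step 1: Ratio = 8.05 / 46.7 = 0.172377
Step 2: CV% = 0.172377 * 100 = 17.2377% ≈ 17.2%

17.2%


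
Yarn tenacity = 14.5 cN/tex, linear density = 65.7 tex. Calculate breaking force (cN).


Formula: Breaking force = Tenacity * Linear density
F = 14.5 cN/tex * 65.7 tex
F = 952.65 cN

952.65 cN


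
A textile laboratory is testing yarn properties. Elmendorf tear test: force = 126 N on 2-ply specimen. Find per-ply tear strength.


Formula: Per-ply strength = Total force / Number of plies
Per-ply = 126 N / 2
Per-ply = 63 N

63 N


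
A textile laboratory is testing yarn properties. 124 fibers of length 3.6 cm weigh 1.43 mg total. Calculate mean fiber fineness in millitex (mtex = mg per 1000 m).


Formula: fineness (mtex) = mass (mg) / total length (km) = (mass_mg / total_length_m) * 1000
Step 1: Convert fiber length: 3.6 cm = 0.036 m
Step 2: Total fiber length = 124 * 0.036 = 4.464 m
Step 3: Linear density = 1.43 mg / 4.464 m = 0.3203 mg/m
Step 4: fineness = 0.3203 * 1000 = 320.3 mtex

320.3 mtex


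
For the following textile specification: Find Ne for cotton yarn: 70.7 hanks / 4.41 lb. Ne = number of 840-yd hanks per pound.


Formula: Ne = hanks / mass_lb
Substituting: Ne = 70.7 / 4.41
Ne = 16.0

16.0 Ne


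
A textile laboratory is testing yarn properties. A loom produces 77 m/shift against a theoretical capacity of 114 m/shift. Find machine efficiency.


Formula: Efficiency% = (Actual output / Theoretical output) * 100
Efficiency% = (77 / 114) * 100
Efficiency% = 0.675439 * 100 = 67.5439% ≈ 67.5%

67.5%


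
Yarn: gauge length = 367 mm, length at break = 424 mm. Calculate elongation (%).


Formula: Elongation (%) = ((L_break - L0) / L0) * 100
Step 1: Extension = 424 - 367 = 57 mm
Step 2: Elongation = (57 / 367) * 100
Step 3: Elongation = 0.155313 * 100 = 15.5313% ≈ 15.5%

15.5%


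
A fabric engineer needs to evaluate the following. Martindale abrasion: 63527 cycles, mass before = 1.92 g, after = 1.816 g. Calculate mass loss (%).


Formula: Mass loss% = ((m_before - m_after) / m_before) * 100
Step 1: Mass loss = 1.92 - 1.816 = 0.104 g
Step 2: Ratio = 0.104 / 1.92 = 0.0541667
Step 3: Mass loss% = 0.0541667 * 100 = 5.41667% ≈ 5.42%

5.42%


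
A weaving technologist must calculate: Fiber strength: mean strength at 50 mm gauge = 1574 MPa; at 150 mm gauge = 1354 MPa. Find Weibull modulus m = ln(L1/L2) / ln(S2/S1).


Formula: m = ln(L1/L2) / ln(S2/S1)
Step 1: ln(L1/L2) = ln(50/150) = -1.09861
Step 2: S2/S1 = 1354/1574 = 0.86023
Step 3: ln(S2/S1) = ln(0.86023) = -0.15056
Step 4: m = -1.09861 / -0.15056 = 7.30

7.30 (Weibull m)


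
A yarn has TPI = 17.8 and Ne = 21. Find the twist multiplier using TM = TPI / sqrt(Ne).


Formula: TM = TPI / sqrt(Ne)
Step 1: sqrt(Ne) = sqrt(21) = 4.5826
Step 2: TM = 17.8 / 4.5826 = 3.88

3.88 TM


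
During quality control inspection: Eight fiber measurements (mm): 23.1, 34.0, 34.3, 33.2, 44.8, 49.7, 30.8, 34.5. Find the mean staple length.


Formula: Mean = sum of lengths / count
Sum = 23.1 + 34.0 + 34.3 + 33.2 + 44.8 + 49.7 + 30.8 + 34.5
Sum = 284.4 mm
Mean = 284.4 / 8 = 35.55 mm

35.55 mm


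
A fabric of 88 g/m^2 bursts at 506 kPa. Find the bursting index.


Formula: Bursting Index = Bursting Strength / Fabric GSM
BI = 506 kPa / 88 g/m^2
BI = 5.750 kPa/(g/m^2)

5.750 kPa/(g/m^2)


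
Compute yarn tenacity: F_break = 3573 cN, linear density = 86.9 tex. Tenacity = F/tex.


Formula: Tenacity = Breaking force / Linear density
Tenacity = 3573 cN / 86.9 tex
Tenacity = 41.12 cN/tex

41.12 cN/tex


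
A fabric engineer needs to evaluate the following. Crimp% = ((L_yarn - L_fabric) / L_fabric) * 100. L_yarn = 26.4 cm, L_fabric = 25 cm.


Formula: Crimp% = ((L_yarn - L_fabric) / L_fabric) * 100
Step 1: Extension = 26.4 - 25 = 1.4 cm
Step 2: Crimp% = (1.4 / 25) * 100
Step 3: Crimp% = 0.056 * 100 = 5.6%

5.6%


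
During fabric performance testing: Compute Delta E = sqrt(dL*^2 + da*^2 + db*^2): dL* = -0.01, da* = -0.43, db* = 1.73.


Formula: Delta E = sqrt(dL*^2 + da*^2 + db*^2)
Step 1: dL*^2 = (-0.01)^2 = 0.0001
Step 2: da*^2 = (-0.43)^2 = 0.1849
Step 3: db*^2 = 1.73^2 = 2.9929
Step 4: Sum = 0.0001 + 0.1849 + 2.9929 = 3.1779
Step 5: Delta E = sqrt(3.1779) = 1.78

1.78 Delta E


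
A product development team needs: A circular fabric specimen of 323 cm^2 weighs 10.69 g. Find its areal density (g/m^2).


Formula: GSM = mass_g / area_m2
Step 1: Convert area: 323 cm^2 = 323 / 10000 = 0.0323 m^2
Step 2: GSM = 10.69 g / 0.0323 m^2 = 331.0 g/m^2

331.0 g/m^2


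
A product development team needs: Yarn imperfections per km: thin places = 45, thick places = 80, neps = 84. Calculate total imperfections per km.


Formula: Total = thin places + thick places + neps
Total = 45 + 80 + 84
Total = 209 imperfections/km

209 imperfections/km


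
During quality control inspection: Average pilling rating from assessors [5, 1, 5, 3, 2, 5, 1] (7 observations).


Formula: Mean = sum / count
Sum = 5 + 1 + 5 + 3 + 2 + 5 + 1 = 22
Mean = 22 / 7 = 3.1

3.1


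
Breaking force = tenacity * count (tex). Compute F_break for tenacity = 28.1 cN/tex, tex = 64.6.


Formula: Breaking force = Tenacity * Linear density
F = 28.1 cN/tex * 64.6 tex
F = 1815.26 cN

1815.26 cN


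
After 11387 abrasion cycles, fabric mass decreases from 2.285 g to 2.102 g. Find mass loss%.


Formula: Mass loss% = ((m_before - m_after) / m_before) * 100
Step 1: Mass loss = 2.285 - 2.102 = 0.183 g
Step 2: Ratio = 0.183 / 2.285 = 0.0800875
Step 3: Mass loss% = 0.0800875 * 100 = 8.00875% ≈ 8.01%

8.01%


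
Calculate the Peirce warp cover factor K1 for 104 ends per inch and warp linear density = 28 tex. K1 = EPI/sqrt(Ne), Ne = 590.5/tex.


Formula: K1 = EPI / sqrt(Ne), with Ne = 590.5 / tex_warp
Step 1: Ne = 590.5 / 28 = 21.089
Step 2: sqrt(Ne) = sqrt(21.089) = 4.5923
Step 3: K1 = 104 / 4.5923 = 22.6

22.6


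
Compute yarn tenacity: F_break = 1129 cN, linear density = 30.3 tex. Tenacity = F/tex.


Formula: Tenacity = Breaking force / Linear density
Tenacity = 1129 cN / 30.3 tex
Tenacity = 37.26 cN/tex

37.26 cN/tex


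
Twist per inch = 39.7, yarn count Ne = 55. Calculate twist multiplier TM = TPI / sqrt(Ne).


Formula: TM = TPI / sqrt(Ne)
Step 1: sqrt(Ne) = sqrt(55) = 7.4162
Step 2: TM = 39.7 / 7.4162 = 5.35

5.35 TM


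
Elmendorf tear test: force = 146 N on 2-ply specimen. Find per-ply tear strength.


Formula: Per-ply strength = Total force / Number of plies
Per-ply = 146 N / 2
Per-ply = 73 N

73 N


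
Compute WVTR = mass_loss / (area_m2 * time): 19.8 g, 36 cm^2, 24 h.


Formula: WVTR = mass_loss / (area * time)
Step 1: Convert area: 36 cm^2 = 0.0036 m^2
Step 2: WVTR = 19.8 g / (0.0036 m^2 * 24 h)
Step 3: WVTR = 19.8 / 0.0864 = 229.2 g/m^2/h

229.2 g/m^2/h


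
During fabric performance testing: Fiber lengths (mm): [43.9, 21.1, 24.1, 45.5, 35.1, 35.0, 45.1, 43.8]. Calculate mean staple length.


Formula: Mean = sum of lengths / count
Sum = 43.9 + 21.1 + 24.1 + 45.5 + 35.1 + 35.0 + 45.1 + 43.8
Sum = 293.6 mm
Mean = 293.6 / 8 = 36.70 mm

36.70 mm


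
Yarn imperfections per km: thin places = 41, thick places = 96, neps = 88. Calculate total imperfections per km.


Formula: Total = thin places + thick places + neps
Total = 41 + 96 + 88
Total = 225 imperfections/km

225 imperfections/km


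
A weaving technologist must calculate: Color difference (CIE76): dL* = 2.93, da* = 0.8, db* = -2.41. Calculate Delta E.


Formula: Delta E = sqrt(dL*^2 + da*^2 + db*^2)
Step 1: dL*^2 = 2.93^2 = 8.5849
Step 2: da*^2 = 0.8^2 = 0.64
Step 3: db*^2 = (-2.41)^2 = 5.8081
Step 4: Sum = 8.5849 + 0.64 + 5.8081 = 15.033
Step 5: Delta E = sqrt(15.033) = 3.88

3.88 Delta E


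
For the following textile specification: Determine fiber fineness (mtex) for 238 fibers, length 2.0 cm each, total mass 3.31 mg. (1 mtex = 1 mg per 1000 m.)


Formula: fineness (mtex) = mass (mg) / total length (km) = (mass_mg / total_length_m) * 1000
Step 1: Convert fiber length: 2.0 cm = 0.02 m
Step 2: Total fiber length = 238 * 0.02 = 4.76 m
Step 3: Linear density = 3.31 mg / 4.76 m = 0.6954 mg/m
Step 4: fineness = 0.6954 * 1000 = 695.4 mtex

695.4 mtex


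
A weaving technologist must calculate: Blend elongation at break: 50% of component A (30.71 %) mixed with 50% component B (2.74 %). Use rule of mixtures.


Formula: Blend property = (fraction_A * property_A) + (fraction_B * property_B)
Step 1: Contribution A = 50/100 * 30.71 % = 15.355 %
Step 2: Contribution B = 50/100 * 2.74 % = 1.37 %
Step 3: Blend elongation at break = 15.355 + 1.37 = 16.725 %

16.725 %


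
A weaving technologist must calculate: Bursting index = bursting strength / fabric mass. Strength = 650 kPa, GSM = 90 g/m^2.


Formula: Bursting Index = Bursting Strength / Fabric GSM
BI = 650 kPa / 90 g/m^2
BI = 7.222 kPa/(g/m^2)

7.222 kPa/(g/m^2)


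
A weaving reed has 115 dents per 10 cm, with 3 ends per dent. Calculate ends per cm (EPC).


Formula: EPC = (dents per 10 cm * ends per dent) / 10
Step 1: Total ends per 10 cm = 115 * 3 = 345
Step 2: EPC = 345 / 10 = 34.5 ends/cm

34.5 ends/cm


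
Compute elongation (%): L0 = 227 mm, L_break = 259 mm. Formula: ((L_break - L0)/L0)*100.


Formula: Elongation (%) = ((L_break - L0) / L0) * 100
Step 1: Extension = 259 - 227 = 32 mm
Step 2: Elongation = (32 / 227) * 100
Step 3: Elongation = 0.140969 * 100 = 14.0969% ≈ 14.1%

14.1%


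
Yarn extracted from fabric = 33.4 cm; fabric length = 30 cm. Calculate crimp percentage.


Formula: Crimp% = ((L_yarn - L_fabric) / L_fabric) * 100
Step 1: Extension = 33.4 - 30 = 3.4 cm
Step 2: Crimp% = (3.4 / 30) * 100
Step 3: Crimp% = 0.113333 * 100 = 11.3333% ≈ 11.3%

11.3%


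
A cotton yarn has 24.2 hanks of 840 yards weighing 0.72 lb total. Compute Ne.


Formula: Ne = hanks / mass_lb
Substituting: Ne = 24.2 / 0.72
Ne = 33.6

33.6 Ne


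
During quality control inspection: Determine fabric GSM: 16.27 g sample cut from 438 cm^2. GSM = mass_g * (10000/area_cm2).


Formula: GSM = mass_g / area_m2
Step 1: Convert area: 438 cm^2 = 438 / 10000 = 0.0438 m^2
Step 2: GSM = 16.27 g / 0.0438 m^2 = 371.5 g/m^2

371.5 g/m^2


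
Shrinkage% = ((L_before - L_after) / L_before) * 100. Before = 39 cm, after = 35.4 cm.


Formula: Shrinkage% = ((L_before - L_after) / L_before) * 100
Step 1: Shrinkage = 39 - 35.4 = 3.6 cm
Step 2: Shrinkage% = (3.6 / 39) * 100
Step 3: Shrinkage% = 0.092308 * 100 = 9.2308% ≈ 9.2%

9.2%


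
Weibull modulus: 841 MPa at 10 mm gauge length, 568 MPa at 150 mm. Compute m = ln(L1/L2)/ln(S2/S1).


Formula: m = ln(L1/L2) / ln(S2/S1)
Step 1: ln(L1/L2) = ln(10/150) = -2.70805
Step 2: S2/S1 = 568/841 = 0.67539
Step 3: ln(S2/S1) = ln(0.67539) = -0.39246
Step 4: m = -2.70805 / -0.39246 = 6.90

6.90 (Weibull m)


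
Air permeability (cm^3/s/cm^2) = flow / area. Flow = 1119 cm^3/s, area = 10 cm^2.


Formula: Air Permeability = Airflow / Test Area
AP = 1119 cm^3/s / 10 cm^2
AP = 111.9 cm^3/s/cm^2

111.9 cm^3/s/cm^2


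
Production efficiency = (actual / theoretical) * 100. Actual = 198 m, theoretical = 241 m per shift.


Formula: Efficiency% = (Actual output / Theoretical output) * 100
Efficiency% = (198 / 241) * 100
Efficiency% = 0.821577 * 100 = 82.1577% ≈ 82.2%

82.2%


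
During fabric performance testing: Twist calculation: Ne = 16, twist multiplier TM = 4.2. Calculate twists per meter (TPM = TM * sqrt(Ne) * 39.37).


Formula: TPM = TM * sqrt(Ne) * 39.37
Step 1: sqrt(Ne) = sqrt(16) = 4
Step 2: TM * sqrt(Ne) = 4.2 * 4 = 16.8
Step 3: TPM = 16.8 * 39.37 = 661 twists/m

661 twists/m


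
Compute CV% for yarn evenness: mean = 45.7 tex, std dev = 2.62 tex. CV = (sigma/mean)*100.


Formula: CV% = (standard deviation / mean) * 100
Step 1: Ratio = 2.62 / 45.7 = 0.05733
Step 2: CV% = 0.05733 * 100 = 5.733% ≈ 5.7%

5.7%


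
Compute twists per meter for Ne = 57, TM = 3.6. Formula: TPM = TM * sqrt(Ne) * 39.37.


Formula: TPM = TM * sqrt(Ne) * 39.37
Step 1: sqrt(Ne) = sqrt(57) = 7.5498
Step 2: TM * sqrt(Ne) = 3.6 * 7.5498 = 27.1793
Step 3: TPM = 27.1793 * 39.37 = 1070 twists/m

1070 twists/m


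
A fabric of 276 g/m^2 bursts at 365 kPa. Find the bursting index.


Formula: Bursting Index = Bursting Strength / Fabric GSM
BI = 365 kPa / 276 g/m^2
BI = 1.322 kPa/(g/m^2)

1.322 kPa/(g/m^2)


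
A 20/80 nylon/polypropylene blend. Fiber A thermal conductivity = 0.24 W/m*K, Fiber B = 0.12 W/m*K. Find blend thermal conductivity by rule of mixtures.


Formula: Blend property = (fraction_A * property_A) + (fraction_B * property_B)
Step 1: Contribution A = 20/100 * 0.24 W/m*K = 0.048 W/m*K
Step 2: Contribution B = 80/100 * 0.12 W/m*K = 0.096 W/m*K
Step 3: Blend thermal conductivity = 0.048 + 0.096 = 0.144 W/m*K

0.144 W/m*K


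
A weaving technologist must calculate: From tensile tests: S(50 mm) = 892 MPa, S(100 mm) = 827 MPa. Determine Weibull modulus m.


Formula: m = ln(L1/L2) / ln(S2/S1)
Step 1: ln(L1/L2) = ln(50/100) = -0.69315
Step 2: S2/S1 = 827/892 = 0.92713
Step 3: ln(S2/S1) = ln(0.92713) = -0.07566
Step 4: m = -0.69315 / -0.07566 = 9.16

9.16 (Weibull m)


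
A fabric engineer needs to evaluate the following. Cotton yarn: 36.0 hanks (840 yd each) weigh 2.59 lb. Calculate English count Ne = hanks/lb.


Formula: Ne = hanks / mass_lb
Substituting: Ne = 36.0 / 2.59
Ne = 13.9

13.9 Ne


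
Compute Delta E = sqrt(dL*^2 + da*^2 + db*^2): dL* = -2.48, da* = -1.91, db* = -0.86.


Formula: Delta E = sqrt(dL*^2 + da*^2 + db*^2)
Step 1: dL*^2 = (-2.48)^2 = 6.1504
Step 2: da*^2 = (-1.91)^2 = 3.6481
Step 3: db*^2 = (-0.86)^2 = 0.7396
Step 4: Sum = 6.1504 + 3.6481 + 0.7396 = 10.5381
Step 5: Delta E = sqrt(10.5381) = 3.25

3.25 Delta E


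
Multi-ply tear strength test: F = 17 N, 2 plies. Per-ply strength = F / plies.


Formula: Per-ply strength = Total force / Number of plies
Per-ply = 17 N / 2
Per-ply = 8.5 N

8.5 N


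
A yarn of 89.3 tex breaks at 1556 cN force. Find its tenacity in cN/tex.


Formula: Tenacity = Breaking force / Linear density
Tenacity = 1556 cN / 89.3 tex
Tenacity = 17.42 cN/tex

17.42 cN/tex


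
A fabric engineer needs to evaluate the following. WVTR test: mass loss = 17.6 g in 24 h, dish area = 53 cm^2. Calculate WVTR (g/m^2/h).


Formula: WVTR = mass_loss / (area * time)
Step 1: Convert area: 53 cm^2 = 0.0053 m^2
Step 2: WVTR = 17.6 g / (0.0053 m^2 * 24 h)
Step 3: WVTR = 17.6 / 0.1272 = 138.4 g/m^2/h

138.4 g/m^2/h


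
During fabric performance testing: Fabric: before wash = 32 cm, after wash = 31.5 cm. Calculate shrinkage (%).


Formula: Shrinkage% = ((L_before - L_after) / L_before) * 100
Step 1: Shrinkage = 32 - 31.5 = 0.5 cm
Step 2: Shrinkage% = (0.5 / 32) * 100
Step 3: Shrinkage% = 0.015625 * 100 = 1.5625% ≈ 1.6%

1.6%


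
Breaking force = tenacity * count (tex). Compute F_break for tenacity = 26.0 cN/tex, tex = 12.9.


Formula: Breaking force = Tenacity * Linear density
F = 26.0 cN/tex * 12.9 tex
F = 335.40 cN

335.40 cN


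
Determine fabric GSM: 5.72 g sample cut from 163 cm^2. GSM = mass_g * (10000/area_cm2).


Formula: GSM = mass_g / area_m2
Step 1: Convert area: 163 cm^2 = 163 / 10000 = 0.0163 m^2
Step 2: GSM = 5.72 g / 0.0163 m^2 = 350.9 g/m^2

350.9 g/m^2


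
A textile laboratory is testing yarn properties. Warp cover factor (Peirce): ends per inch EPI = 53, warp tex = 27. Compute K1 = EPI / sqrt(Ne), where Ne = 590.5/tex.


Formula: K1 = EPI / sqrt(Ne), with Ne = 590.5 / tex_warp
Step 1: Ne = 590.5 / 27 = 21.87
Step 2: sqrt(Ne) = sqrt(21.87) = 4.6765
Step 3: K1 = 53 / 4.6765 = 11.3

11.3


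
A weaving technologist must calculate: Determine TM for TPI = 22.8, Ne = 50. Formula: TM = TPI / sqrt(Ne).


Formula: TM = TPI / sqrt(Ne)
Step 1: sqrt(Ne) = sqrt(50) = 7.0711
Step 2: TM = 22.8 / 7.0711 = 3.22

3.22 TM


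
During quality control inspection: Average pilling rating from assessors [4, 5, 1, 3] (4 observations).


Formula: Mean = sum / count
Sum = 4 + 5 + 1 + 3 = 13
Mean = 13 / 4 = 3.3

3.3


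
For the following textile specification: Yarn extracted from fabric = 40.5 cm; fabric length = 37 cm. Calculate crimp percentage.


Formula: Crimp% = ((L_yarn - L_fabric) / L_fabric) * 100
Step 1: Extension = 40.5 - 37 = 3.5 cm
Step 2: Crimp% = (3.5 / 37) * 100
Step 3: Crimp% = 0.094595 * 100 = 9.4595% ≈ 9.5%

9.5%


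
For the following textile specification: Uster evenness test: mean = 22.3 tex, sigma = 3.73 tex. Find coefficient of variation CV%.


Formula: CV% = (standard deviation / mean) * 100
Step 1: Ratio = 3.73 / 22.3 = 0.167265
Step 2: CV% = 0.167265 * 100 = 16.7265% ≈ 16.7%

16.7%


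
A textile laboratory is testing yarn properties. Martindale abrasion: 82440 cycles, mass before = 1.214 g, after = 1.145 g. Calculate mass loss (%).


Formula: Mass loss% = ((m_before - m_after) / m_before) * 100
Step 1: Mass loss = 1.214 - 1.145 = 0.069 g
Step 2: Ratio = 0.069 / 1.214 = 0.0568369
Step 3: Mass loss% = 0.0568369 * 100 = 5.68369% ≈ 5.68%

5.68%


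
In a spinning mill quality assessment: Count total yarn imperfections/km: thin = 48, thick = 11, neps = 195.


Formula: Total = thin places + thick places + neps
Total = 48 + 11 + 195
Total = 254 imperfections/km

254 imperfections/km


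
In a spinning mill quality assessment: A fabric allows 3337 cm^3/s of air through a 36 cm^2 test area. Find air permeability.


Formula: Air Permeability = Airflow / Test Area
AP = 3337 cm^3/s / 36 cm^2
AP = 92.7 cm^3/s/cm^2

92.7 cm^3/s/cm^2


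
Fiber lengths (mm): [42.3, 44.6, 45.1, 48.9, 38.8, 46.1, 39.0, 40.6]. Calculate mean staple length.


Formula: Mean = sum of lengths / count
Sum = 42.3 + 44.6 + 45.1 + 48.9 + 38.8 + 46.1 + 39.0 + 40.6
Sum = 345.4 mm
Mean = 345.4 / 8 = 43.18 mm

43.18 mm


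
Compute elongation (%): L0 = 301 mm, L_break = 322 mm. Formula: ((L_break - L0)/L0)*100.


Formula: Elongation (%) = ((L_break - L0) / L0) * 100
Step 1: Extension = 322 - 301 = 21 mm
Step 2: Elongation = (21 / 301) * 100
Step 3: Elongation = 0.069767 * 100 = 6.9767% ≈ 7.0%

7.0%


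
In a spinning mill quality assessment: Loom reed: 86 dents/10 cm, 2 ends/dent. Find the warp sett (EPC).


Formula: EPC = (dents per 10 cm * ends per dent) / 10
Step 1: Total ends per 10 cm = 86 * 2 = 172
Step 2: EPC = 172 / 10 = 17.2 ends/cm

17.2 ends/cm


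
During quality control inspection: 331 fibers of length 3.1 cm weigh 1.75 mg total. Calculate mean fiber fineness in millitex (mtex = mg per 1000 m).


Formula: fineness (mtex) = mass (mg) / total length (km) = (mass_mg / total_length_m) * 1000
Step 1: Convert fiber length: 3.1 cm = 0.031 m
Step 2: Total fiber length = 331 * 0.031 = 10.261 m
Step 3: Linear density = 1.75 mg / 10.261 m = 0.1705 mg/m
Step 4: fineness = 0.1705 * 1000 = 170.5 mtex

170.5 mtex


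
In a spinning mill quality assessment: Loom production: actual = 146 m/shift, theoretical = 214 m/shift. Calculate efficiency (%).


Formula: Efficiency% = (Actual output / Theoretical output) * 100
Efficiency% = (146 / 214) * 100
Efficiency% = 0.682243 * 100 = 68.2243% ≈ 68.2%

68.2%


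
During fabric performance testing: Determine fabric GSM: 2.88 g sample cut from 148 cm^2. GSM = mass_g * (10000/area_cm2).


Formula: GSM = mass_g / area_m2
Step 1: Convert area: 148 cm^2 = 148 / 10000 = 0.0148 m^2
Step 2: GSM = 2.88 g / 0.0148 m^2 = 194.6 g/m^2

194.6 g/m^2


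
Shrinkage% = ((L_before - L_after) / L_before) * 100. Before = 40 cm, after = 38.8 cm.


Formula: Shrinkage% = ((L_before - L_after) / L_before) * 100
Step 1: Shrinkage = 40 - 38.8 = 1.2 cm
Step 2: Shrinkage% = (1.2 / 40) * 100
Step 3: Shrinkage% = 0.03 * 100 = 3.0%

3.0%


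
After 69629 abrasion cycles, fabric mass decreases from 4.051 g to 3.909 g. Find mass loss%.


Formula: Mass loss% = ((m_before - m_after) / m_before) * 100
Step 1: Mass loss = 4.051 - 3.909 = 0.142 g
Step 2: Ratio = 0.142 / 4.051 = 0.0350531
Step 3: Mass loss% = 0.0350531 * 100 = 3.50531% ≈ 3.51%

3.51%


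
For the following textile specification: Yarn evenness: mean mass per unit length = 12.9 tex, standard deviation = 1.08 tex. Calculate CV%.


Formula: CV% = (standard deviation / mean) * 100
Step 1: Ratio = 1.08 / 12.9 = 0.083721
Step 2: CV% = 0.083721 * 100 = 8.3721% ≈ 8.4%

8.4%


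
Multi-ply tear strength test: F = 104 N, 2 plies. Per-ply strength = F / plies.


Formula: Per-ply strength = Total force / Number of plies
Per-ply = 104 N / 2
Per-ply = 52 N

52 N


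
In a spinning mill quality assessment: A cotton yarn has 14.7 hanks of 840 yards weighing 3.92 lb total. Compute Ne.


Formula: Ne = hanks / mass_lb
Substituting: Ne = 14.7 / 3.92
Ne = 3.8

3.8 Ne


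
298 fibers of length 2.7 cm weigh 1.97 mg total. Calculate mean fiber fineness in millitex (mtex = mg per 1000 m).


Formula: fineness (mtex) = mass (mg) / total length (km) = (mass_mg / total_length_m) * 1000
Step 1: Convert fiber length: 2.7 cm = 0.027 m
Step 2: Total fiber length = 298 * 0.027 = 8.046 m
Step 3: Linear density = 1.97 mg / 8.046 m = 0.2448 mg/m
Step 4: fineness = 0.2448 * 1000 = 244.8 mtex

244.8 mtex


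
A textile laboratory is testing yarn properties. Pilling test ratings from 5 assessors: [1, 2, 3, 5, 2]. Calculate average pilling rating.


Formula: Mean = sum / count
Sum = 1 + 2 + 3 + 5 + 2 = 13
Mean = 13 / 5 = 2.6

2.6


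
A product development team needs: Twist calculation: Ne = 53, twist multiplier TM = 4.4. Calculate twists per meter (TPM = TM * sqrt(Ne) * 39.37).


Formula: TPM = TM * sqrt(Ne) * 39.37
Step 1: sqrt(Ne) = sqrt(53) = 7.2801
Step 2: TM * sqrt(Ne) = 4.4 * 7.2801 = 32.0324
Step 3: TPM = 32.0324 * 39.37 = 1261 twists/m

1261 twists/m


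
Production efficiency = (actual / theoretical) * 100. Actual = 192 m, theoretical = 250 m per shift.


Formula: Efficiency% = (Actual output / Theoretical output) * 100
Efficiency% = (192 / 250) * 100
Efficiency% = 0.768 * 100 = 76.8%

76.8%


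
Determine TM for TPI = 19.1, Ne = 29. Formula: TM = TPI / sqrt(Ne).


Formula: TM = TPI / sqrt(Ne)
Step 1: sqrt(Ne) = sqrt(29) = 5.3852
Step 2: TM = 19.1 / 5.3852 = 3.55

3.55 TM


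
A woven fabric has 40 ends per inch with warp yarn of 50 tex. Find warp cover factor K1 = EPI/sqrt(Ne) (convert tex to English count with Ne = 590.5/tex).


Formula: K1 = EPI / sqrt(Ne), with Ne = 590.5 / tex_warp
Step 1: Ne = 590.5 / 50 = 11.81
Step 2: sqrt(Ne) = sqrt(11.81) = 3.4366
Step 3: K1 = 40 / 3.4366 = 11.6

11.6


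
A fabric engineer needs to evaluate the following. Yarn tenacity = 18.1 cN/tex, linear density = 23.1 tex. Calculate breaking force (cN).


Formula: Breaking force = Tenacity * Linear density
F = 18.1 cN/tex * 23.1 tex
F = 418.11 cN

418.11 cN


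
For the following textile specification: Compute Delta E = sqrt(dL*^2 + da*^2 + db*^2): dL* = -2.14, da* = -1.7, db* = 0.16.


Formula: Delta E = sqrt(dL*^2 + da*^2 + db*^2)
Step 1: dL*^2 = (-2.14)^2 = 4.5796
Step 2: da*^2 = (-1.7)^2 = 2.89
Step 3: db*^2 = 0.16^2 = 0.0256
Step 4: Sum = 4.5796 + 2.89 + 0.0256 = 7.4952
Step 5: Delta E = sqrt(7.4952) = 2.74

2.74 Delta E


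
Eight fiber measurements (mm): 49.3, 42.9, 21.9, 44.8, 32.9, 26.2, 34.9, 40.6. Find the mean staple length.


Formula: Mean = sum of lengths / count
Sum = 49.3 + 42.9 + 21.9 + 44.8 + 32.9 + 26.2 + 34.9 + 40.6
Sum = 293.5 mm
Mean = 293.5 / 8 = 36.69 mm

36.69 mm


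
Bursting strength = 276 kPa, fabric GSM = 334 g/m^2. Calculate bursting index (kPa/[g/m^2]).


Formula: Bursting Index = Bursting Strength / Fabric GSM
BI = 276 kPa / 334 g/m^2
BI = 0.826 kPa/(g/m^2)

0.826 kPa/(g/m^2)


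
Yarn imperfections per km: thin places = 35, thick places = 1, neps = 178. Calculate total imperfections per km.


Formula: Total = thin places + thick places + neps
Total = 35 + 1 + 178
Total = 214 imperfections/km

214 imperfections/km


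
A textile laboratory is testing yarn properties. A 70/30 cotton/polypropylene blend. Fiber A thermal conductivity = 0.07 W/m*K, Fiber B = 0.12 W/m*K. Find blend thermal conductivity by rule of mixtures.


Formula: Blend property = (fraction_A * property_A) + (fraction_B * property_B)
Step 1: Contribution A = 70/100 * 0.07 W/m*K = 0.049 W/m*K
Step 2: Contribution B = 30/100 * 0.12 W/m*K = 0.036 W/m*K
Step 3: Blend thermal conductivity = 0.049 + 0.036 = 0.085 W/m*K

0.085 W/m*K


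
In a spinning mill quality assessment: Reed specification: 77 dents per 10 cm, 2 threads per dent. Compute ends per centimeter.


Formula: EPC = (dents per 10 cm * ends per dent) / 10
Step 1: Total ends per 10 cm = 77 * 2 = 154
Step 2: EPC = 154 / 10 = 15.4 ends/cm

15.4 ends/cm


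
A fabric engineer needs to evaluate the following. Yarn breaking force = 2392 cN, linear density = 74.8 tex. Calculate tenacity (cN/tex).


Formula: Tenacity = Breaking force / Linear density
Tenacity = 2392 cN / 74.8 tex
Tenacity = 31.98 cN/tex

31.98 cN/tex


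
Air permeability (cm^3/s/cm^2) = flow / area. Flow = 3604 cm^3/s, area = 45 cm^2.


Formula: Air Permeability = Airflow / Test Area
AP = 3604 cm^3/s / 45 cm^2
AP = 80.1 cm^3/s/cm^2

80.1 cm^3/s/cm^2


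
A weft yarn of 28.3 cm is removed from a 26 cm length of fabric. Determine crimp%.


Formula: Crimp% = ((L_yarn - L_fabric) / L_fabric) * 100
Step 1: Extension = 28.3 - 26 = 2.3 cm
Step 2: Crimp% = (2.3 / 26) * 100
Step 3: Crimp% = 0.088462 * 100 = 8.8462% ≈ 8.8%

8.8%


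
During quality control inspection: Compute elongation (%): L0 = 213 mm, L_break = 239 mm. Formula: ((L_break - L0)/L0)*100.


Formula: Elongation (%) = ((L_break - L0) / L0) * 100
Step 1: Extension = 239 - 213 = 26 mm
Step 2: Elongation = (26 / 213) * 100
Step 3: Elongation = 0.122066 * 100 = 12.2066% ≈ 12.2%

12.2%


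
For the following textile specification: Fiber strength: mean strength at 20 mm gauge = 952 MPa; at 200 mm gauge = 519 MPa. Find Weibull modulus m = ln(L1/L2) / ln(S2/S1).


Formula: m = ln(L1/L2) / ln(S2/S1)
Step 1: ln(L1/L2) = ln(20/200) = -2.30259
Step 2: S2/S1 = 519/952 = 0.54517
Step 3: ln(S2/S1) = ln(0.54517) = -0.60666
Step 4: m = -2.30259 / -0.60666 = 3.80

3.80 (Weibull m)


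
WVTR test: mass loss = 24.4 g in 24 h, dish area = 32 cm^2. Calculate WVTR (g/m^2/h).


Formula: WVTR = mass_loss / (area * time)
Step 1: Convert area: 32 cm^2 = 0.0032 m^2
Step 2: WVTR = 24.4 g / (0.0032 m^2 * 24 h)
Step 3: WVTR = 24.4 / 0.0768 = 317.7 g/m^2/h

317.7 g/m^2/h


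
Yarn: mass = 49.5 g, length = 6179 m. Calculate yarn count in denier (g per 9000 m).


Formula: den = (mass_g / length_m) * 9000
Substituting: den = (49.5 / 6179) * 9000
Intermediate: 49.5 / 6179 = 0.00801101 g/m
den = 0.00801101 * 9000 = 72.1 denier

72.1 denier


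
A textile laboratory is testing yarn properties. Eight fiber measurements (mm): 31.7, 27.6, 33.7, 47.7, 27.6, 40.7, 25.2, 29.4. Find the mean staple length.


Formula: Mean = sum of lengths / count
Sum = 31.7 + 27.6 + 33.7 + 47.7 + 27.6 + 40.7 + 25.2 + 29.4
Sum = 263.6 mm
Mean = 263.6 / 8 = 32.95 mm

32.95 mm


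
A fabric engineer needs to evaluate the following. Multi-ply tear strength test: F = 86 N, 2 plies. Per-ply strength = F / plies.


Formula: Per-ply strength = Total force / Number of plies
Per-ply = 86 N / 2
Per-ply = 43 N

43 N


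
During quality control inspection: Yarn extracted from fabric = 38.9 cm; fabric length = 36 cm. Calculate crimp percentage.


Formula: Crimp% = ((L_yarn - L_fabric) / L_fabric) * 100
Step 1: Extension = 38.9 - 36 = 2.9 cm
Step 2: Crimp% = (2.9 / 36) * 100
Step 3: Crimp% = 0.080556 * 100 = 8.0556% ≈ 8.1%

8.1%


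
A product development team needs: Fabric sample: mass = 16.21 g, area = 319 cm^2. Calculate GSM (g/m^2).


Formula: GSM = mass_g / area_m2
Step 1: Convert area: 319 cm^2 = 319 / 10000 = 0.0319 m^2
Step 2: GSM = 16.21 g / 0.0319 m^2 = 508.2 g/m^2

508.2 g/m^2


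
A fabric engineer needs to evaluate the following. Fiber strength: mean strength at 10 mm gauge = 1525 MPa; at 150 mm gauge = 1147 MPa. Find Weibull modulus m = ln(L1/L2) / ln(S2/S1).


Formula: m = ln(L1/L2) / ln(S2/S1)
Step 1: ln(L1/L2) = ln(10/150) = -2.70805
Step 2: S2/S1 = 1147/1525 = 0.75213
Step 3: ln(S2/S1) = ln(0.75213) = -0.28485
Step 4: m = -2.70805 / -0.28485 = 9.51

9.51 (Weibull m)


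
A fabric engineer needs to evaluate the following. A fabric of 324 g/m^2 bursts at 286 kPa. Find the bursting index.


Formula: Bursting Index = Bursting Strength / Fabric GSM
BI = 286 kPa / 324 g/m^2
BI = 0.883 kPa/(g/m^2)

0.883 kPa/(g/m^2)


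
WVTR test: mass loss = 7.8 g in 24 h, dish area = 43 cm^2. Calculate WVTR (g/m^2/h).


Formula: WVTR = mass_loss / (area * time)
Step 1: Convert area: 43 cm^2 = 0.0043 m^2
Step 2: WVTR = 7.8 g / (0.0043 m^2 * 24 h)
Step 3: WVTR = 7.8 / 0.1032 = 75.6 g/m^2/h

75.6 g/m^2/h


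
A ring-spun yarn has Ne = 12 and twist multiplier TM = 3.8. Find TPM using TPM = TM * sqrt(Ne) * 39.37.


Formula: TPM = TM * sqrt(Ne) * 39.37
Step 1: sqrt(Ne) = sqrt(12) = 3.4641
Step 2: TM * sqrt(Ne) = 3.8 * 3.4641 = 13.1636
Step 3: TPM = 13.1636 * 39.37 = 518 twists/m

518 twists/m


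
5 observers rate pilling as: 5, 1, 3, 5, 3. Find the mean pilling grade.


Formula: Mean = sum / count
Sum = 5 + 1 + 3 + 5 + 3 = 17
Mean = 17 / 5 = 3.4

3.4


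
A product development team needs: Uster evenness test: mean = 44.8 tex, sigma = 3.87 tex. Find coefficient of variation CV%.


Formula: CV% = (standard deviation / mean) * 100
Step 1: Ratio = 3.87 / 44.8 = 0.086384
Step 2: CV% = 0.086384 * 100 = 8.6384% ≈ 8.6%

8.6%


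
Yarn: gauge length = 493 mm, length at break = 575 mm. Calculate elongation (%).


Formula: Elongation (%) = ((L_break - L0) / L0) * 100
Step 1: Extension = 575 - 493 = 82 mm
Step 2: Elongation = (82 / 493) * 100
Step 3: Elongation = 0.166329 * 100 = 16.6329% ≈ 16.6%

16.6%


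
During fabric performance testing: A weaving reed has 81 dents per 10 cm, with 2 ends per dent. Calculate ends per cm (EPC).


Formula: EPC = (dents per 10 cm * ends per dent) / 10
Step 1: Total ends per 10 cm = 81 * 2 = 162
Step 2: EPC = 162 / 10 = 16.2 ends/cm

16.2 ends/cm


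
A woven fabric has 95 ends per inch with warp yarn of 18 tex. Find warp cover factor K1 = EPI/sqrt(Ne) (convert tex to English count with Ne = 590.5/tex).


Formula: K1 = EPI / sqrt(Ne), with Ne = 590.5 / tex_warp
Step 1: Ne = 590.5 / 18 = 32.806
Step 2: sqrt(Ne) = sqrt(32.806) = 5.7277
Step 3: K1 = 95 / 5.7277 = 16.6

16.6


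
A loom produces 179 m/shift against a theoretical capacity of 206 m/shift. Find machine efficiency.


Formula: Efficiency% = (Actual output / Theoretical output) * 100
Efficiency% = (179 / 206) * 100
Efficiency% = 0.868932 * 100 = 86.8932% ≈ 86.9%

86.9%


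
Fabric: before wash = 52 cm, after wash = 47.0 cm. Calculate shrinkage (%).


Formula: Shrinkage% = ((L_before - L_after) / L_before) * 100
Step 1: Shrinkage = 52 - 47.0 = 5.0 cm
Step 2: Shrinkage% = (5.0 / 52) * 100
Step 3: Shrinkage% = 0.096154 * 100 = 9.6154% ≈ 9.6%

9.6%


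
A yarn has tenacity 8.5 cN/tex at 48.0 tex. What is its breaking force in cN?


Formula: Breaking force = Tenacity * Linear density
F = 8.5 cN/tex * 48.0 tex
F = 408.00 cN

408.00 cN


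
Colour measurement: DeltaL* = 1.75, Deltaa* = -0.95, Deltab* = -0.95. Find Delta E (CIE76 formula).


Formula: Delta E = sqrt(dL*^2 + da*^2 + db*^2)
Step 1: dL*^2 = 1.75^2 = 3.0625
Step 2: da*^2 = (-0.95)^2 = 0.9025
Step 3: db*^2 = (-0.95)^2 = 0.9025
Step 4: Sum = 3.0625 + 0.9025 + 0.9025 = 4.8675
Step 5: Delta E = sqrt(4.8675) = 2.21

2.21 Delta E


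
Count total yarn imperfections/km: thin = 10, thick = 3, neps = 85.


Formula: Total = thin places + thick places + neps
Total = 10 + 3 + 85
Total = 98 imperfections/km

98 imperfections/km


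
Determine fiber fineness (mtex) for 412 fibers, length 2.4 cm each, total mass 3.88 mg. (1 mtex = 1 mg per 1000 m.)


Formula: fineness (mtex) = mass (mg) / total length (km) = (mass_mg / total_length_m) * 1000
Step 1: Convert fiber length: 2.4 cm = 0.024 m
Step 2: Total fiber length = 412 * 0.024 = 9.888 m
Step 3: Linear density = 3.88 mg / 9.888 m = 0.3924 mg/m
Step 4: fineness = 0.3924 * 1000 = 392.4 mtex

392.4 mtex


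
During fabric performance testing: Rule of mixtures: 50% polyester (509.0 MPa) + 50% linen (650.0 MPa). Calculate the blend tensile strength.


Formula: Blend property = (fraction_A * property_A) + (fraction_B * property_B)
Step 1: Contribution A = 50/100 * 509.0 MPa = 254.5 MPa
Step 2: Contribution B = 50/100 * 650.0 MPa = 325.0 MPa
Step 3: Blend tensile strength = 254.5 + 325.0 = 579.5 MPa

579.5 MPa


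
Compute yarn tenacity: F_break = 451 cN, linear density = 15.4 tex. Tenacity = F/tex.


Formula: Tenacity = Breaking force / Linear density
Tenacity = 451 cN / 15.4 tex
Tenacity = 29.29 cN/tex

29.29 cN/tex


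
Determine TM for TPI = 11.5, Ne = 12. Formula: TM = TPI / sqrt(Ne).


Formula: TM = TPI / sqrt(Ne)
Step 1: sqrt(Ne) = sqrt(12) = 3.4641
Step 2: TM = 11.5 / 3.4641 = 3.32

3.32 TM


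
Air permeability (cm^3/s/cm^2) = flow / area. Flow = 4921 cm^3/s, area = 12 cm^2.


Formula: Air Permeability = Airflow / Test Area
AP = 4921 cm^3/s / 12 cm^2
AP = 410.1 cm^3/s/cm^2

410.1 cm^3/s/cm^2


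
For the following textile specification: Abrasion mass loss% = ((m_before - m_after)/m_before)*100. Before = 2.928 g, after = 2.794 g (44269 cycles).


Formula: Mass loss% = ((m_before - m_after) / m_before) * 100
Step 1: Mass loss = 2.928 - 2.794 = 0.134 g
Step 2: Ratio = 0.134 / 2.928 = 0.045765
Step 3: Mass loss% = 0.045765 * 100 = 4.5765% ≈ 4.58%

4.58%


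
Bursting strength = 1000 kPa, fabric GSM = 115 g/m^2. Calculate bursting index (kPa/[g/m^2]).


Formula: Bursting Index = Bursting Strength / Fabric GSM
BI = 1000 kPa / 115 g/m^2
BI = 8.696 kPa/(g/m^2)

8.696 kPa/(g/m^2)


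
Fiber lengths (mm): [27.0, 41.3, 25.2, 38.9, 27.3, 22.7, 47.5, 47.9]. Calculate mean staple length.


Formula: Mean = sum of lengths / count
Sum = 27.0 + 41.3 + 25.2 + 38.9 + 27.3 + 22.7 + 47.5 + 47.9
Sum = 277.8 mm
Mean = 277.8 / 8 = 34.73 mm

34.73 mm


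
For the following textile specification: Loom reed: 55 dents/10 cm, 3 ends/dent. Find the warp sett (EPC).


Formula: EPC = (dents per 10 cm * ends per dent) / 10
Step 1: Total ends per 10 cm = 55 * 3 = 165
Step 2: EPC = 165 / 10 = 16.5 ends/cm

16.5 ends/cm


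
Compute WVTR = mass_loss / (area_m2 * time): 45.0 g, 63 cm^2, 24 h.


Formula: WVTR = mass_loss / (area * time)
Step 1: Convert area: 63 cm^2 = 0.0063 m^2
Step 2: WVTR = 45.0 g / (0.0063 m^2 * 24 h)
Step 3: WVTR = 45.0 / 0.1512 = 297.6 g/m^2/h

297.6 g/m^2/h


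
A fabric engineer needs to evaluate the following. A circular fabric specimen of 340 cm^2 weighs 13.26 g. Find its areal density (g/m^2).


Formula: GSM = mass_g / area_m2
Step 1: Convert area: 340 cm^2 = 340 / 10000 = 0.034 m^2
Step 2: GSM = 13.26 g / 0.034 m^2 = 390.0 g/m^2

390.0 g/m^2


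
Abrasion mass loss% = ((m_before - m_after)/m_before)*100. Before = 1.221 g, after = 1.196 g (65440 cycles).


Formula: Mass loss% = ((m_before - m_after) / m_before) * 100
Step 1: Mass loss = 1.221 - 1.196 = 0.025 g
Step 2: Ratio = 0.025 / 1.221 = 0.020475
Step 3: Mass loss% = 0.020475 * 100 = 2.0475% ≈ 2.05%

2.05%


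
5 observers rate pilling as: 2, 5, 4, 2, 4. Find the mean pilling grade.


Formula: Mean = sum / count
Sum = 2 + 5 + 4 + 2 + 4 = 17
Mean = 17 / 5 = 3.4

3.4


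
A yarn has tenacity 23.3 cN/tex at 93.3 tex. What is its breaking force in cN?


Formula: Breaking force = Tenacity * Linear density
F = 23.3 cN/tex * 93.3 tex
F = 2173.89 cN

2173.89 cN


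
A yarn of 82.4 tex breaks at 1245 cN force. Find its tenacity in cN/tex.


Formula: Tenacity = Breaking force / Linear density
Tenacity = 1245 cN / 82.4 tex
Tenacity = 15.11 cN/tex

15.11 cN/tex


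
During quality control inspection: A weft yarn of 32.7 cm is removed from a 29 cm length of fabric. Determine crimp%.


Formula: Crimp% = ((L_yarn - L_fabric) / L_fabric) * 100
Step 1: Extension = 32.7 - 29 = 3.7 cm
Step 2: Crimp% = (3.7 / 29) * 100
Step 3: Crimp% = 0.127586 * 100 = 12.7586% ≈ 12.8%

12.8%


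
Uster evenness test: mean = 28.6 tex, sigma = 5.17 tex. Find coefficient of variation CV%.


Formula: CV% = (standard deviation / mean) * 100
Step 1: Ratio = 5.17 / 28.6 = 0.180769
Step 2: CV% = 0.180769 * 100 = 18.0769% ≈ 18.1%

18.1%


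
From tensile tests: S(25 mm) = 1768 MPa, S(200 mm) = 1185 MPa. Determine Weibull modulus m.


Formula: m = ln(L1/L2) / ln(S2/S1)
Step 1: ln(L1/L2) = ln(25/200) = -2.07944
Step 2: S2/S1 = 1185/1768 = 0.67025
Step 3: ln(S2/S1) = ln(0.67025) = -0.40010
Step 4: m = -2.07944 / -0.40010 = 5.20

5.20 (Weibull m)


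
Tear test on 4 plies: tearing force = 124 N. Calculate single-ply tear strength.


Formula: Per-ply strength = Total force / Number of plies
Per-ply = 124 N / 4
Per-ply = 31 N

31 N


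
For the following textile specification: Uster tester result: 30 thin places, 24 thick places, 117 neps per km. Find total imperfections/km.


Formula: Total = thin places + thick places + neps
Total = 30 + 24 + 117
Total = 171 imperfections/km

171 imperfections/km
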